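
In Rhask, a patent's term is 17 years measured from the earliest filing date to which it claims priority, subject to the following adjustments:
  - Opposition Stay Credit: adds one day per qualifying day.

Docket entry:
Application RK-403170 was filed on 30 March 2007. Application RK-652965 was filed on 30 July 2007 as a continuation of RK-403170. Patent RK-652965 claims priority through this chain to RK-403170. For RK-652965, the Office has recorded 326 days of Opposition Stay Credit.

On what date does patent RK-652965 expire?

Earliest priority filing: 30 March 2007.
Base term: 30 March 2007 + 17 years → 30 March 2024.
Opposition Stay Credit: +326 days → 19 February 2025.

February 19, 2025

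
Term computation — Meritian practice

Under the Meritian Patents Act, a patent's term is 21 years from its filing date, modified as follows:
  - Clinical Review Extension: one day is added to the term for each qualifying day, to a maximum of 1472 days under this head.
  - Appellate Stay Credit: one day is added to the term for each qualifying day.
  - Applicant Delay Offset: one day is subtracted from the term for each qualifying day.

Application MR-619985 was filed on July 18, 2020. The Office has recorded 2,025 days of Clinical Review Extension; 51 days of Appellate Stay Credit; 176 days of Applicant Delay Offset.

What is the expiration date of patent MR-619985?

Base term: filing date + 21 years → 18 July 2041.
Clinical Review Extension: 2025 days claimed exceeds the 1472-day cap, so +1472 days → 29 July 2045.
Appellate Stay Credit: +51 days → 18 September 2045.
Applicant Delay Offset: −176 days → 26 March 2045.

March 26, 2045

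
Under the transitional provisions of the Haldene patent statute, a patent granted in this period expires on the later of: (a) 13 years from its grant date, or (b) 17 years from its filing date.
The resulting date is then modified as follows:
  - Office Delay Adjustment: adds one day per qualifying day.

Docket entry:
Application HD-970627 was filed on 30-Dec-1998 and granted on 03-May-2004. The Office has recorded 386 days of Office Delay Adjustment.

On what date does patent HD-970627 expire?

2018-05-24

(a) grant + 13 years → 3 May 2017.
(b) filing + 17 years → 30 December 2015.
Later of the two: 3 May 2017.
Office Delay Adjustment: +386 days → 24 May 2018.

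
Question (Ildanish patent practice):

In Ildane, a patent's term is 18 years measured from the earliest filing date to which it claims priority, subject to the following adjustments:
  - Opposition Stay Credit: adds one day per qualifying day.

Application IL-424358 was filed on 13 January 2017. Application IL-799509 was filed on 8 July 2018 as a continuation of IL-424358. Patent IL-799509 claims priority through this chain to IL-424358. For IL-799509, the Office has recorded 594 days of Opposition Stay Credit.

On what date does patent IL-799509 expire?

Earliest priority filing: 13 January 2017.
Base term: 13 January 2017 + 18 years → 13 January 2035.
Opposition Stay Credit: +594 days → 29 August 2036.

2036-08-29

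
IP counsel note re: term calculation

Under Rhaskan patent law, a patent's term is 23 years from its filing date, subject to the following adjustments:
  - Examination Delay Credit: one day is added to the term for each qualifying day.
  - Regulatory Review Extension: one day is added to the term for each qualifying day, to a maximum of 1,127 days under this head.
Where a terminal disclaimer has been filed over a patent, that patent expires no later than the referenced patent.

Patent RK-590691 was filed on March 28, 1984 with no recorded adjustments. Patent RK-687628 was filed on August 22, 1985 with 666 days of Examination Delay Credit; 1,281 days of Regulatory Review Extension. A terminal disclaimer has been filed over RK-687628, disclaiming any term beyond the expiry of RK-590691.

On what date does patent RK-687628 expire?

Natural term of RK-687628:
  Base: filing + 23 years → 22 August 2008.
  Examination Delay Credit: +666 days → 19 June 2010.
  Regulatory Review Extension: 1281 days claimed exceeds the 1127-day cap, so +1127 days → 20 July 2013.
Expiry of referenced patent RK-590691:
  Base: filing + 23 years → 28 March 2007.
Terminal disclaimer: RK-687628 expires on the earlier of 20 July 2013 and 28 March 2007.

2007-03-28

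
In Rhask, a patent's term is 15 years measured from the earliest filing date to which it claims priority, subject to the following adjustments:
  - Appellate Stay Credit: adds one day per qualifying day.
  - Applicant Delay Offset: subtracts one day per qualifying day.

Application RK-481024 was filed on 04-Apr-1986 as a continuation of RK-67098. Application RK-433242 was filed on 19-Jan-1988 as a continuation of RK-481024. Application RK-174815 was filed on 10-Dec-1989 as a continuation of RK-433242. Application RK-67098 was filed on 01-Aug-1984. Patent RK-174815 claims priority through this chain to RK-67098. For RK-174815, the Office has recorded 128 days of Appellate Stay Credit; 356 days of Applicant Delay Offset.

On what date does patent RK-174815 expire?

Earliest priority filing: 1 August 1984.
Base term: 1 August 1984 + 15 years → 1 August 1999.
Appellate Stay Credit: +128 days → 7 December 1999.
Applicant Delay Offset: −356 days → 16 December 1998.

December 16, 1998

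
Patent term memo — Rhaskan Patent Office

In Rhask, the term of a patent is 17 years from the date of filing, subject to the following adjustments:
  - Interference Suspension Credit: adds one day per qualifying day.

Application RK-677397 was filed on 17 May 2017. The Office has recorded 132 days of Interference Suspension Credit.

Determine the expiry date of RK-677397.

September 26, 2034

Base term: filing date + 17 years → 17 May 2034.
Interference Suspension Credit: +132 days → 26 September 2034.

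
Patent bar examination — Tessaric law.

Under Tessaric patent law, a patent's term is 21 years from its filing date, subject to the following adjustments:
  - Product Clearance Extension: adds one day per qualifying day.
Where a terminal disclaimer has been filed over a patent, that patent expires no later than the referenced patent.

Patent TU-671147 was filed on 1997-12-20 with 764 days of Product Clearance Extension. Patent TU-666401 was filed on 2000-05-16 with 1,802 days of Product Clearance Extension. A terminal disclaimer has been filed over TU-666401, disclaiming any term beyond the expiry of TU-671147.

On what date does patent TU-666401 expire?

Natural term of TU-666401:
  Base: filing + 21 years → 16 May 2021.
  Product Clearance Extension: +1802 days → 22 April 2026.
Expiry of referenced patent TU-671147:
  Base: filing + 21 years → 20 December 2018.
  Product Clearance Extension: +764 days → 22 January 2021.
Terminal disclaimer: TU-666401 expires on the earlier of 22 April 2026 and 22 January 2021.

January 22, 2021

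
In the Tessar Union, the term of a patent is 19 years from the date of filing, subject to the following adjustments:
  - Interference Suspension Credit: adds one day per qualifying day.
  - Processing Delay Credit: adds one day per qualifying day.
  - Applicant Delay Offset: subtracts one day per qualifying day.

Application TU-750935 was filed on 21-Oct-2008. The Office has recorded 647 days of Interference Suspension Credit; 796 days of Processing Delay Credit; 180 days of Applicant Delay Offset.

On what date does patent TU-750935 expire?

Base term: filing date + 19 years → 21 October 2027.
Interference Suspension Credit: +647 days → 29 July 2029.
Processing Delay Credit: +796 days → 3 October 2031.
Applicant Delay Offset: −180 days → 6 April 2031.

April 6, 2031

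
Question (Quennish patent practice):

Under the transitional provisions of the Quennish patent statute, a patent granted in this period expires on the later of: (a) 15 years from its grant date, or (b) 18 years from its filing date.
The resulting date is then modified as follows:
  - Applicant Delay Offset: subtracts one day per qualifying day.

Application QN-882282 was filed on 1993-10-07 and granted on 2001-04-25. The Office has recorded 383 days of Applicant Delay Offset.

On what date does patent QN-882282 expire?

(a) grant + 15 years → 25 April 2016.
(b) filing + 18 years → 7 October 2011.
Later of the two: 25 April 2016.
Applicant Delay Offset: −383 days → 8 April 2015.

April 8, 2015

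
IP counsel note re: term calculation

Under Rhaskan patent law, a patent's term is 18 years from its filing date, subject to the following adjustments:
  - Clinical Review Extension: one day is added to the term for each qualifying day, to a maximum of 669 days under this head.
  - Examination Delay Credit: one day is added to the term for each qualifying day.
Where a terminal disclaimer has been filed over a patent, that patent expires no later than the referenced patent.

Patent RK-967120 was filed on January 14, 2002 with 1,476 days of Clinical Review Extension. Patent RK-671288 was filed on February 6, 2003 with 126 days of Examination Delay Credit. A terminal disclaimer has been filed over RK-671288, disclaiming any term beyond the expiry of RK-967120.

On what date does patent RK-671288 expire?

Natural term of RK-671288:
  Base: filing + 18 years → 6 February 2021.
  Examination Delay Credit: +126 days → 12 June 2021.
Expiry of referenced patent RK-967120:
  Base: filing + 18 years → 14 January 2020.
  Clinical Review Extension: 1476 days claimed exceeds the 669-day cap, so +669 days → 13 November 2021.
Terminal disclaimer: RK-671288 expires on the earlier of 12 June 2021 and 13 November 2021.

June 12, 2021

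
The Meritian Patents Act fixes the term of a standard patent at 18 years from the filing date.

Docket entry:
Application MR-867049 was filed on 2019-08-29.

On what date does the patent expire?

2037-08-29

Filing date + 18 years → 29 August 2037.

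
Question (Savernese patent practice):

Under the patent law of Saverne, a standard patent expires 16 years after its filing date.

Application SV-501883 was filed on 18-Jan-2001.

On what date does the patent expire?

January 18, 2017

Filing date + 16 years → 18 January 2017.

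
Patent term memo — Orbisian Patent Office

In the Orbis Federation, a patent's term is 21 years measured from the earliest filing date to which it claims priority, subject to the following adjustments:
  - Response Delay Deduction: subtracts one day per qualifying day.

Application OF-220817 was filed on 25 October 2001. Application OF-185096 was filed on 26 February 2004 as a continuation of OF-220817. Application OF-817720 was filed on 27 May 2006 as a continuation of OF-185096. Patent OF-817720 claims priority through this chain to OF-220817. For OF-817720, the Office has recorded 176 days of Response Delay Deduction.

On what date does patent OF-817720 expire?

Earliest priority filing: 25 October 2001.
Base term: 25 October 2001 + 21 years → 25 October 2022.
Response Delay Deduction: −176 days → 2 May 2022.

2022-05-02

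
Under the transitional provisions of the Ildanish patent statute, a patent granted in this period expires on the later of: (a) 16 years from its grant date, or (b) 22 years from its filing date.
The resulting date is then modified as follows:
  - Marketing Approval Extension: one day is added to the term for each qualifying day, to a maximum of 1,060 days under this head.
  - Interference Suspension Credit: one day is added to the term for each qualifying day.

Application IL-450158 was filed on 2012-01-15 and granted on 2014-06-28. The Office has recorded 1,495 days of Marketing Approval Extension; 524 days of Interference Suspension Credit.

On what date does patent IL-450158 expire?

May 18, 2038

(a) grant + 16 years → 28 June 2030.
(b) filing + 22 years → 15 January 2034.
Later of the two: 15 January 2034.
Marketing Approval Extension: 1495 days claimed exceeds the 1060-day cap, so +1060 days → 10 December 2036.
Interference Suspension Credit: +524 days → 18 May 2038.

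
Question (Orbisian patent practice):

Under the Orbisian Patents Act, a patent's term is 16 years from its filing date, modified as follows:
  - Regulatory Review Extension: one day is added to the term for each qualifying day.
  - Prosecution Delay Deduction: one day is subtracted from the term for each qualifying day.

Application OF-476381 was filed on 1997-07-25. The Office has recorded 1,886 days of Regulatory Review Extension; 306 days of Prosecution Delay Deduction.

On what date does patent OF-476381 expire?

November 21, 2017

Base term: filing date + 16 years → 25 July 2013.
Regulatory Review Extension: +1886 days → 23 September 2018.
Prosecution Delay Deduction: −306 days → 21 November 2017.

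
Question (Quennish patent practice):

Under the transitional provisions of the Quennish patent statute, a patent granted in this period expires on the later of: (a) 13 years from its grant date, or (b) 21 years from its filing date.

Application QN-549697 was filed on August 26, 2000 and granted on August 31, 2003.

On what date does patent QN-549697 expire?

(a) grant + 13 years → 31 August 2016.
(b) filing + 21 years → 26 August 2021.
Later of the two: 26 August 2021.

2021-08-26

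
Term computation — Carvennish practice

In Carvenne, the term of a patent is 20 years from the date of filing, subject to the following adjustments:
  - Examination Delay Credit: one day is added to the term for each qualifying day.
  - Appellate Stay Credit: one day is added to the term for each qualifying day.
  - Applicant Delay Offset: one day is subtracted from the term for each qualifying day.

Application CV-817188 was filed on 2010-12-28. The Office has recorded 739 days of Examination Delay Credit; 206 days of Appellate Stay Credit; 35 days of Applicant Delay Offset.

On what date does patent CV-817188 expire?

2033-06-25

Base term: filing date + 20 years → 28 December 2030.
Examination Delay Credit: +739 days → 5 January 2033.
Appellate Stay Credit: +206 days → 30 July 2033.
Applicant Delay Offset: −35 days → 25 June 2033.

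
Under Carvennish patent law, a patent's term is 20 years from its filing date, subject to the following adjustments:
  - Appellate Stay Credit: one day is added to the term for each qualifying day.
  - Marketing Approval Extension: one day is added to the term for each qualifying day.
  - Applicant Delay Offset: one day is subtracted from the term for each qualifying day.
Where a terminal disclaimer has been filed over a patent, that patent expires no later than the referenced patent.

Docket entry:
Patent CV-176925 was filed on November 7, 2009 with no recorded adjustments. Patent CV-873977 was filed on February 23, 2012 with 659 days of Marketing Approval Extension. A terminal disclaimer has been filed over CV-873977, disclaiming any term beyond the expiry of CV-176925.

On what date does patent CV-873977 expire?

2029-11-07

Natural term of CV-873977:
  Base: filing + 20 years → 23 February 2032.
  Marketing Approval Extension: +659 days → 13 December 2033.
Expiry of referenced patent CV-176925:
  Base: filing + 20 years → 7 November 2029.
Terminal disclaimer: CV-873977 expires on the earlier of 13 December 2033 and 7 November 2029.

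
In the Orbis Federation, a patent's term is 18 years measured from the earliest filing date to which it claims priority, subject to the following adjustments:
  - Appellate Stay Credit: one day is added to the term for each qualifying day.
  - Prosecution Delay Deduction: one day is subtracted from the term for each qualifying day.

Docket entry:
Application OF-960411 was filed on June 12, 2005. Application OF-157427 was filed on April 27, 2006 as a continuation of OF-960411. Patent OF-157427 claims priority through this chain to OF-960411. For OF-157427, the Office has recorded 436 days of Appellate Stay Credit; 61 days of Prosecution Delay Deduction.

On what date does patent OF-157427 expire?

2024-06-21

Earliest priority filing: 12 June 2005.
Base term: 12 June 2005 + 18 years → 12 June 2023.
Appellate Stay Credit: +436 days → 21 August 2024.
Prosecution Delay Deduction: −61 days → 21 June 2024.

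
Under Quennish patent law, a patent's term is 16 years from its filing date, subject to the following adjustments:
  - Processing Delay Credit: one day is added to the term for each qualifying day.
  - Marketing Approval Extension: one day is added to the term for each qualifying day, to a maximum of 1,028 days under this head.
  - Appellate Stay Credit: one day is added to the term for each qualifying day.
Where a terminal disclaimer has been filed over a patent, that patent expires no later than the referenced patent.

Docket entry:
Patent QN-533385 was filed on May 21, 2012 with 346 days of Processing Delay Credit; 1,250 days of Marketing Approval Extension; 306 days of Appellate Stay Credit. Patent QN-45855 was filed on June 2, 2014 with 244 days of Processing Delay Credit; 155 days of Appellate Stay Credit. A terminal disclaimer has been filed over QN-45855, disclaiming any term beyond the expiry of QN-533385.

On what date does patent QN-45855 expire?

2031-07-06

Natural term of QN-45855:
  Base: filing + 16 years → 2 June 2030.
  Processing Delay Credit: +244 days → 1 February 2031.
  Appellate Stay Credit: +155 days → 6 July 2031.
Expiry of referenced patent QN-533385:
  Base: filing + 16 years → 21 May 2028.
  Processing Delay Credit: +346 days → 2 May 2029.
  Marketing Approval Extension: 1250 days claimed exceeds the 1028-day cap, so +1028 days → 24 February 2032.
  Appellate Stay Credit: +306 days → 26 December 2032.
Terminal disclaimer: QN-45855 expires on the earlier of 6 July 2031 and 26 December 2032.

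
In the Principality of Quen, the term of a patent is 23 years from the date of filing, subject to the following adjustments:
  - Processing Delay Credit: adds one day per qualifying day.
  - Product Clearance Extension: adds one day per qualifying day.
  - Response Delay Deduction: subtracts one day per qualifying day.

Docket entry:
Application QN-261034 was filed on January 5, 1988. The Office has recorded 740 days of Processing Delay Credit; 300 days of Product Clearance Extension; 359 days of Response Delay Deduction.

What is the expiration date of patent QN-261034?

Base term: filing date + 23 years → 5 January 2011.
Processing Delay Credit: +740 days → 14 January 2013.
Product Clearance Extension: +300 days → 10 November 2013.
Response Delay Deduction: −359 days → 16 November 2012.

November 16, 2012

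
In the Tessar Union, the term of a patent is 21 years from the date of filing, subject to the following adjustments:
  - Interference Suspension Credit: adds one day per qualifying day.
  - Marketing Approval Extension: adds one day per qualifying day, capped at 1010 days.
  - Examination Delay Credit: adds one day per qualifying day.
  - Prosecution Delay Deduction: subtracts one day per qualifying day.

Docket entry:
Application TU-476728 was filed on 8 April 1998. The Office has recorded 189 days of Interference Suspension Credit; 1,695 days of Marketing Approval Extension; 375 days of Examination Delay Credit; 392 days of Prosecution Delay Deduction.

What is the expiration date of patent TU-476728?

Base term: filing date + 21 years → 8 April 2019.
Interference Suspension Credit: +189 days → 14 October 2019.
Marketing Approval Extension: 1695 days claimed exceeds the 1010-day cap, so +1010 days → 20 July 2022.
Examination Delay Credit: +375 days → 30 July 2023.
Prosecution Delay Deduction: −392 days → 3 July 2022.

2022-07-03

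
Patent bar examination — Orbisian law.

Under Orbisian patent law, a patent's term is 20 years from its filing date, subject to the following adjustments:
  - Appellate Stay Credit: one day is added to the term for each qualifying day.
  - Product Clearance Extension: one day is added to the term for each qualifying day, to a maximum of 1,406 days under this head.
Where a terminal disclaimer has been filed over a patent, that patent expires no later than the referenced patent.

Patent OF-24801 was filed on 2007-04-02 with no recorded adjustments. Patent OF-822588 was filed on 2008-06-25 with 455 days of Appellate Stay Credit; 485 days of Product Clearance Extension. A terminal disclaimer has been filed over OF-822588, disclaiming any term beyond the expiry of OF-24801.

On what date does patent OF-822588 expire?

Natural term of OF-822588:
  Base: filing + 20 years → 25 June 2028.
  Appellate Stay Credit: +455 days → 23 September 2029.
  Product Clearance Extension: 485 days (within the 1406-day cap) → +485 days → 21 January 2031.
Expiry of referenced patent OF-24801:
  Base: filing + 20 years → 2 April 2027.
Terminal disclaimer: OF-822588 expires on the earlier of 21 January 2031 and 2 April 2027.

2027-04-02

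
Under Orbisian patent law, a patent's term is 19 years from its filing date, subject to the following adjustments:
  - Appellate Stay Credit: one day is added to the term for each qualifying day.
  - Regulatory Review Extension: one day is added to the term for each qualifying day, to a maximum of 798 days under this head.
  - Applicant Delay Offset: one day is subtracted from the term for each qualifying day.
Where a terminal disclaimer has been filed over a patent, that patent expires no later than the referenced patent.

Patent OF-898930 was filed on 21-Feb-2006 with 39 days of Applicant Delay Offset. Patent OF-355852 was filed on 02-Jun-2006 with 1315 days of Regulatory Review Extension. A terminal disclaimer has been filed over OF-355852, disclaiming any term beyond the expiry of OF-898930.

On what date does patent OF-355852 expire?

January 13, 2025

Natural term of OF-355852:
  Base: filing + 19 years → 2 June 2025.
  Regulatory Review Extension: 1315 days claimed exceeds the 798-day cap, so +798 days → 9 August 2027.
Expiry of referenced patent OF-898930:
  Base: filing + 19 years → 21 February 2025.
  Applicant Delay Offset: −39 days → 13 January 2025.
Terminal disclaimer: OF-355852 expires on the earlier of 9 August 2027 and 13 January 2025.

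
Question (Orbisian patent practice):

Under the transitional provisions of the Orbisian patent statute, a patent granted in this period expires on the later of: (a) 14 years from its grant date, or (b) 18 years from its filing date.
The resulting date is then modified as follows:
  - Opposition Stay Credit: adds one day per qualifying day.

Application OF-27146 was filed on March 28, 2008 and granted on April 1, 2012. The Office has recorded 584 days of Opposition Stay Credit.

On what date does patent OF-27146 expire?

2027-11-06

(a) grant + 14 years → 1 April 2026.
(b) filing + 18 years → 28 March 2026.
Later of the two: 1 April 2026.
Opposition Stay Credit: +584 days → 6 November 2027.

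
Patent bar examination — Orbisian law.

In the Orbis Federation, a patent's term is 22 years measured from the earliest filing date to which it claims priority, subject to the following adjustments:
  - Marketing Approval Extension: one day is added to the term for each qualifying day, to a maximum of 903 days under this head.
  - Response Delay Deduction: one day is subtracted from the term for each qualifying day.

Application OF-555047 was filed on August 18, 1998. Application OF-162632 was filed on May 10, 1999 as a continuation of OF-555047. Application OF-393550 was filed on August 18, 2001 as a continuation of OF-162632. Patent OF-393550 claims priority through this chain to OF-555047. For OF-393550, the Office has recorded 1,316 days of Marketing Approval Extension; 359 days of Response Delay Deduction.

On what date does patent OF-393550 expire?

Earliest priority filing: 18 August 1998.
Base term: 18 August 1998 + 22 years → 18 August 2020.
Marketing Approval Extension: 1316 days claimed exceeds the 903-day cap, so +903 days → 7 February 2023.
Response Delay Deduction: −359 days → 13 February 2022.

2022-02-13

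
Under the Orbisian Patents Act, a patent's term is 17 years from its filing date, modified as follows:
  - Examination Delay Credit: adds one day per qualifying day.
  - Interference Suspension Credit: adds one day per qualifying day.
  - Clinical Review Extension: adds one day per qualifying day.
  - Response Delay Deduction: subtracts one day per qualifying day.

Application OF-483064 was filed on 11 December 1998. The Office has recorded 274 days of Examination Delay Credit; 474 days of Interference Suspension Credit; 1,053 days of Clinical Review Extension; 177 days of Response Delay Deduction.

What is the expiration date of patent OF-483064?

Base term: filing date + 17 years → 11 December 2015.
Examination Delay Credit: +274 days → 10 September 2016.
Interference Suspension Credit: +474 days → 28 December 2017.
Clinical Review Extension: +1053 days → 15 November 2020.
Response Delay Deduction: −177 days → 22 May 2020.

May 22, 2020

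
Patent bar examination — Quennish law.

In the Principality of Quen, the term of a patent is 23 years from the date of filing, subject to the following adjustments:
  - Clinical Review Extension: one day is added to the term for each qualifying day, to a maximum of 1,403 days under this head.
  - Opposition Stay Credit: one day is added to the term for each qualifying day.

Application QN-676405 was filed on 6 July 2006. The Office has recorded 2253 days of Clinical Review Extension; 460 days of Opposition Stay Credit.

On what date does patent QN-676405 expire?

2034-08-12

Base term: filing date + 23 years → 6 July 2029.
Clinical Review Extension: 2253 days claimed exceeds the 1403-day cap, so +1403 days → 9 May 2033.
Opposition Stay Credit: +460 days → 12 August 2034.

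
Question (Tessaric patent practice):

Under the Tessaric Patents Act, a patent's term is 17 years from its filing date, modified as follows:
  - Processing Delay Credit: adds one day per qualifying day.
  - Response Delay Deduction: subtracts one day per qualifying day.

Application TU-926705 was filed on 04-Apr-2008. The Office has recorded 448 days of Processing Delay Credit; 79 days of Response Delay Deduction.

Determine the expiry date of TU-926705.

Base term: filing date + 17 years → 4 April 2025.
Processing Delay Credit: +448 days → 26 June 2026.
Response Delay Deduction: −79 days → 8 April 2026.

April 8, 2026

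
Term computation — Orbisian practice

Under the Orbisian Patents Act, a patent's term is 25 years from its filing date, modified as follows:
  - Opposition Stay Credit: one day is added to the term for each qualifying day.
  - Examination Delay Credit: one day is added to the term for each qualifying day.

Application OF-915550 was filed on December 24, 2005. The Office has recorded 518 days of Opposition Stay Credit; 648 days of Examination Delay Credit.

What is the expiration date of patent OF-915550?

2034-03-04

Base term: filing date + 25 years → 24 December 2030.
Opposition Stay Credit: +518 days → 25 May 2032.
Examination Delay Credit: +648 days → 4 March 2034.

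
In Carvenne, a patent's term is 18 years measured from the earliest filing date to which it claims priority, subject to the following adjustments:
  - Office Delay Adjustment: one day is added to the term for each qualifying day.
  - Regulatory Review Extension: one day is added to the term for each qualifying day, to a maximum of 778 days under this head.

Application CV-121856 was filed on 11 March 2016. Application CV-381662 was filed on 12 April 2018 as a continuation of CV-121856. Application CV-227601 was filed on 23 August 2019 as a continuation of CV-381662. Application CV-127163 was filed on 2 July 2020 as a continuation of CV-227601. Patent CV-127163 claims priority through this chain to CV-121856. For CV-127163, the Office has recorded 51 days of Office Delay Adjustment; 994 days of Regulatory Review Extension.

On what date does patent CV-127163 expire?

2036-06-17

Earliest priority filing: 11 March 2016.
Base term: 11 March 2016 + 18 years → 11 March 2034.
Office Delay Adjustment: +51 days → 1 May 2034.
Regulatory Review Extension: 994 days claimed exceeds the 778-day cap, so +778 days → 17 June 2036.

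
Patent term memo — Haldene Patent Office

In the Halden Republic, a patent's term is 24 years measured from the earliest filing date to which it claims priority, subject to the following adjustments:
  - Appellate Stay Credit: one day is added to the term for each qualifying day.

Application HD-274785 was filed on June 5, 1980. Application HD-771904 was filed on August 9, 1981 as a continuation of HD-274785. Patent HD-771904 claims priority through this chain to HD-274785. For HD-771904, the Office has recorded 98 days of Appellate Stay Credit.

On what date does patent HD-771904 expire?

September 11, 2004

Earliest priority filing: 5 June 1980.
Base term: 5 June 1980 + 24 years → 5 June 2004.
Appellate Stay Credit: +98 days → 11 September 2004.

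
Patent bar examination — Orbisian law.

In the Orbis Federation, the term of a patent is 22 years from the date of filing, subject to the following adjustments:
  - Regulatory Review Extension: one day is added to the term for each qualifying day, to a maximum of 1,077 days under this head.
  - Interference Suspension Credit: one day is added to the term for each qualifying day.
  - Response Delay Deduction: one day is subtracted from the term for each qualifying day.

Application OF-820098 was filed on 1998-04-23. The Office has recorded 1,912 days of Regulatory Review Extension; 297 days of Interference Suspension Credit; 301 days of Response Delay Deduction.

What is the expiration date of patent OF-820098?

Base term: filing date + 22 years → 23 April 2020.
Regulatory Review Extension: 1912 days claimed exceeds the 1077-day cap, so +1077 days → 5 April 2023.
Interference Suspension Credit: +297 days → 27 January 2024.
Response Delay Deduction: −301 days → 1 April 2023.

2023-04-01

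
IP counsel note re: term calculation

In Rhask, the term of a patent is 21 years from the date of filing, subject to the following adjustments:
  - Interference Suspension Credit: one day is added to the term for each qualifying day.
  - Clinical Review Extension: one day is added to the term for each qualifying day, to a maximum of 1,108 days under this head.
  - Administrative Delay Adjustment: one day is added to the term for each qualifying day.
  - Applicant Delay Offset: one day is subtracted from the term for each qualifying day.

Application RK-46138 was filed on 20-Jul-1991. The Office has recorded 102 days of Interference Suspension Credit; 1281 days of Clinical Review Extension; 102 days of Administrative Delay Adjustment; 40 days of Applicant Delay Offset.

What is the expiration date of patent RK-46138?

2016-01-13

Base term: filing date + 21 years → 20 July 2012.
Interference Suspension Credit: +102 days → 30 October 2012.
Clinical Review Extension: 1281 days claimed exceeds the 1108-day cap, so +1108 days → 12 November 2015.
Administrative Delay Adjustment: +102 days → 22 February 2016.
Applicant Delay Offset: −40 days → 13 January 2016.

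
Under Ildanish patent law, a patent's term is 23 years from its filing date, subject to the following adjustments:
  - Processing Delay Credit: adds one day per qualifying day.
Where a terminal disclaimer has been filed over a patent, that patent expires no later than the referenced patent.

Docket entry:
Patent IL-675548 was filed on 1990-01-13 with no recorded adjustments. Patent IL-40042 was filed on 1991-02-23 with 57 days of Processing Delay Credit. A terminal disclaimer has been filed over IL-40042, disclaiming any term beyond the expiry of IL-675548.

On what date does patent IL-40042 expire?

2013-01-13

Natural term of IL-40042:
  Base: filing + 23 years → 23 February 2014.
  Processing Delay Credit: +57 days → 21 April 2014.
Expiry of referenced patent IL-675548:
  Base: filing + 23 years → 13 January 2013.
Terminal disclaimer: IL-40042 expires on the earlier of 21 April 2014 and 13 January 2013.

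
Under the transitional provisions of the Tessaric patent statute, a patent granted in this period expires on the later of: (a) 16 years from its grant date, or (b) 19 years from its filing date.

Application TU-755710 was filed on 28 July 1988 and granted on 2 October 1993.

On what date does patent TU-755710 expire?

(a) grant + 16 years → 2 October 2009.
(b) filing + 19 years → 28 July 2007.
Later of the two: 2 October 2009.

October 2, 2009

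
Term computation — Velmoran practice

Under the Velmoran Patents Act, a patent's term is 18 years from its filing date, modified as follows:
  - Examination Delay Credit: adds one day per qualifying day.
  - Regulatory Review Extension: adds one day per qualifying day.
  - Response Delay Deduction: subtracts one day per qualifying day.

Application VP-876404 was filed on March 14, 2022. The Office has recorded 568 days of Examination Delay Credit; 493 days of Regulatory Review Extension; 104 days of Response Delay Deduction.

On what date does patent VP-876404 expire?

2042-10-27

Base term: filing date + 18 years → 14 March 2040.
Examination Delay Credit: +568 days → 3 October 2041.
Regulatory Review Extension: +493 days → 8 February 2043.
Response Delay Deduction: −104 days → 27 October 2042.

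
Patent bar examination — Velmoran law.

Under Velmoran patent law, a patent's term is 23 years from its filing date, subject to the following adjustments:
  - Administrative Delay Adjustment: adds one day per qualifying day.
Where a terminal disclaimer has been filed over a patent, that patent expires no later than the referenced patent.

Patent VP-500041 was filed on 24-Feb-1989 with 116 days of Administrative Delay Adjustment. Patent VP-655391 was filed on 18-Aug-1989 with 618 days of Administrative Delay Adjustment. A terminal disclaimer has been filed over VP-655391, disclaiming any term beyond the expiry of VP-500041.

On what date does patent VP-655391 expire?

Natural term of VP-655391:
  Base: filing + 23 years → 18 August 2012.
  Administrative Delay Adjustment: +618 days → 28 April 2014.
Expiry of referenced patent VP-500041:
  Base: filing + 23 years → 24 February 2012.
  Administrative Delay Adjustment: +116 days → 19 June 2012.
Terminal disclaimer: VP-655391 expires on the earlier of 28 April 2014 and 19 June 2012.

June 19, 2012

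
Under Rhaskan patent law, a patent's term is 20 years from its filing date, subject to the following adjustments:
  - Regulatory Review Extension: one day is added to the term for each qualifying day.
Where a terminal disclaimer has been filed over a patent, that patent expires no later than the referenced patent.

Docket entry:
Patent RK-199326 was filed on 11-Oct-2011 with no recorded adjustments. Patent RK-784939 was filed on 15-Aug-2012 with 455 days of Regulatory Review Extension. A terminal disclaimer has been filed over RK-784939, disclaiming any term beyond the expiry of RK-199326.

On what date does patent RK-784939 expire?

October 11, 2031

Natural term of RK-784939:
  Base: filing + 20 years → 15 August 2032.
  Regulatory Review Extension: +455 days → 13 November 2033.
Expiry of referenced patent RK-199326:
  Base: filing + 20 years → 11 October 2031.
Terminal disclaimer: RK-784939 expires on the earlier of 13 November 2033 and 11 October 2031.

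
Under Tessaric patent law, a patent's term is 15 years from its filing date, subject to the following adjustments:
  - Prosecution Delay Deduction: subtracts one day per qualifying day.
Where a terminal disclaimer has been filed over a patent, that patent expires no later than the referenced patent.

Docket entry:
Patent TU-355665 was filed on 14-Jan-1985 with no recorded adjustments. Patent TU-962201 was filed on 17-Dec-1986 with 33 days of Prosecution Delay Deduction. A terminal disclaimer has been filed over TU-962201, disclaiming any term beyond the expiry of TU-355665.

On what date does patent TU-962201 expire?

Natural term of TU-962201:
  Base: filing + 15 years → 17 December 2001.
  Prosecution Delay Deduction: −33 days → 14 November 2001.
Expiry of referenced patent TU-355665:
  Base: filing + 15 years → 14 January 2000.
Terminal disclaimer: TU-962201 expires on the earlier of 14 November 2001 and 14 January 2000.

January 14, 2000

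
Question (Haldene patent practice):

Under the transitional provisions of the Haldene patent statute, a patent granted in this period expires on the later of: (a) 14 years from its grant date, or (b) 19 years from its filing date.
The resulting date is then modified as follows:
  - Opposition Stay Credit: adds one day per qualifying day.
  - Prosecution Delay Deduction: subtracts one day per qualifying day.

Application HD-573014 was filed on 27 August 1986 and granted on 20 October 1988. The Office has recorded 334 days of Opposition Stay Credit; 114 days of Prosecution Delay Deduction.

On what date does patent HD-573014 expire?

April 4, 2006

(a) grant + 14 years → 20 October 2002.
(b) filing + 19 years → 27 August 2005.
Later of the two: 27 August 2005.
Opposition Stay Credit: +334 days → 27 July 2006.
Prosecution Delay Deduction: −114 days → 4 April 2006.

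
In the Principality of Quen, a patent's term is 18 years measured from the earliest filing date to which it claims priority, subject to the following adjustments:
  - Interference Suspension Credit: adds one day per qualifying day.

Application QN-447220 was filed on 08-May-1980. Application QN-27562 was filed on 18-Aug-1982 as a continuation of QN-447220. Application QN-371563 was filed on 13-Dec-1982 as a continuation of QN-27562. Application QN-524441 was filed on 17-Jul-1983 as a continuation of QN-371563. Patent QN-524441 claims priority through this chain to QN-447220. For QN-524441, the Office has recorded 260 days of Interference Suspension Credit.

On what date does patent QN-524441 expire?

January 23, 1999

Earliest priority filing: 8 May 1980.
Base term: 8 May 1980 + 18 years → 8 May 1998.
Interference Suspension Credit: +260 days → 23 January 1999.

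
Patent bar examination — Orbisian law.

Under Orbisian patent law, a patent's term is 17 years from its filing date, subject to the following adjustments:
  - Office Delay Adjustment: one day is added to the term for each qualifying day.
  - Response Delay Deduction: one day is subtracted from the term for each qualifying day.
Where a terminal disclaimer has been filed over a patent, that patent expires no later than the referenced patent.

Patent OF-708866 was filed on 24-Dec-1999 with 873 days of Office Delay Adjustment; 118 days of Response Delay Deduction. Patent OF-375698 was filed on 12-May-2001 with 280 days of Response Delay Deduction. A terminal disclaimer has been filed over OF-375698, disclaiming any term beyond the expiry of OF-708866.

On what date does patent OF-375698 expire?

2017-08-05

Natural term of OF-375698:
  Base: filing + 17 years → 12 May 2018.
  Response Delay Deduction: −280 days → 5 August 2017.
Expiry of referenced patent OF-708866:
  Base: filing + 17 years → 24 December 2016.
  Office Delay Adjustment: +873 days → 16 May 2019.
  Response Delay Deduction: −118 days → 18 January 2019.
Terminal disclaimer: OF-375698 expires on the earlier of 5 August 2017 and 18 January 2019.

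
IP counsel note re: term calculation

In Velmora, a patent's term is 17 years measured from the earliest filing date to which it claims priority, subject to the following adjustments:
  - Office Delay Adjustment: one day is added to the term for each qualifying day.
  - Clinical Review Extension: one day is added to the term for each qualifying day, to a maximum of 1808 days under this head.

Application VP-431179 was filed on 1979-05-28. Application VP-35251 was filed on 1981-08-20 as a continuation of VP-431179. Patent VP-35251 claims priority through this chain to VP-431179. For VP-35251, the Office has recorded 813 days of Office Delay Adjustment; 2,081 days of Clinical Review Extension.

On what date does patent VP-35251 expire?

Earliest priority filing: 28 May 1979.
Base term: 28 May 1979 + 17 years → 28 May 1996.
Office Delay Adjustment: +813 days → 19 August 1998.
Clinical Review Extension: 2081 days claimed exceeds the 1808-day cap, so +1808 days → 1 August 2003.

2003-08-01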